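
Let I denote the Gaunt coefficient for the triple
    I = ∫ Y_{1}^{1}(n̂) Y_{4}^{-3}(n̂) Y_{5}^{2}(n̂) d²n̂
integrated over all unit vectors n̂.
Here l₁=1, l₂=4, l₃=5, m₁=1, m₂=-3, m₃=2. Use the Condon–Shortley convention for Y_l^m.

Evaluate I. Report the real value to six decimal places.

0.085055

m-sum 0 ✓  L=10 even ✓  3≤5≤5 ✓
Π(2lᵢ+1) = 3×9×11 = 297
triangle coeff Δ(1,4,5) = 1/495
Σ_t [0,0]: t=0:+1/576 = 1/576
(3j)²=5/99 [(1 4 5; 0 0 0)], sign=-1
Σ_t [0,0]: t=0:+1/10080 = 1/10080
(3j)²=1/165 [(1 4 5; 1 -3 2)], sign=-1
⇒ 4πI² = 1/11
I = (+1)√(1/11/(4π)) = 0.08505478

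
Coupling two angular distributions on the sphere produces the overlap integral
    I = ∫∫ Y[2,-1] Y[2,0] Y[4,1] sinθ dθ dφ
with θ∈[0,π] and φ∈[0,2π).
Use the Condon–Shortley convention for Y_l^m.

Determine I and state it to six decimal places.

Checks pass: Σm=0; 8 even; l₃=4∈[0,4].
(2·2+1)(2·2+1)(2·4+1) = 225
Δ: 0! 4! 4! / 9! → 1/630
sum: t=0:+1/16 = 1/16
3j²(2 2 4; 0 0 0) = Δ·Π!·Σ² = 2/35  (sign +1)
sum: t=0:+1/24 = 1/24
3j²(2 2 4; -1 0 1) = Δ·Π!·Σ² = 1/21  (sign -1)
combine: 4πI² = 225·2/35·1/21 = 30/49
take √, sign -1: I = -0.22072812

-0.220728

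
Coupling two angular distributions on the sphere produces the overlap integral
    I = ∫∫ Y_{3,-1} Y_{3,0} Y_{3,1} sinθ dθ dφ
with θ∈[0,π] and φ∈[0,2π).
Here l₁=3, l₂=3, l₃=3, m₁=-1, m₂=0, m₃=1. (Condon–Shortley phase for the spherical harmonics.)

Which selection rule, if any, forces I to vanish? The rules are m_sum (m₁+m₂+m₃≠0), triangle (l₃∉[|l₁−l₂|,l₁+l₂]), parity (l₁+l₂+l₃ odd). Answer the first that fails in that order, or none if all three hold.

parity

Σmᵢ = 0  ✓
l₃∈[|l₁−l₂|,l₁+l₂]=[0,6], have l₃=3  ✓
Σlᵢ = 9 ⇒ odd  ✗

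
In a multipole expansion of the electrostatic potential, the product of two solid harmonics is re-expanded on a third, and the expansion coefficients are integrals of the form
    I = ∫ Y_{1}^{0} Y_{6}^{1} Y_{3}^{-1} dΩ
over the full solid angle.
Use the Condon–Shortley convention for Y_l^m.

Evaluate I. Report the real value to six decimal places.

|1−6|≤3≤1+6 violated ⇒ I = 0

0.000000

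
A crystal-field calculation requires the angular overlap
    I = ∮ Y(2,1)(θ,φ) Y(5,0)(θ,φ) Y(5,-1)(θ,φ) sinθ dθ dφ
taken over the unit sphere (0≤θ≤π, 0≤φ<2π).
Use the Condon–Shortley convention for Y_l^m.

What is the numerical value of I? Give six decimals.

-0.036166

Rules hold: Σm=0, L=12 even, 3≤5≤7.
N = 5·11·11 = 605
Δ = 2!·2!·8!/13! = 1/38610
Racah Σ t=0..2: t=0:+1/2880 t=1:−1/576 t=2:+1/2880 = -1/960
⇒ 3j(2 5 5; 0 0 0)² = 10/429, sgn +1
Racah Σ t=0..1: t=0:+1/1440 t=1:−1/1152 = -1/5760
⇒ 3j(2 5 5; 1 0 -1)² = 1/858, sgn -1
4πI² = N·(3j₀)²·(3jₘ)² = 25/1521
I = -1·√(0.0164366/4π) = -0.03616600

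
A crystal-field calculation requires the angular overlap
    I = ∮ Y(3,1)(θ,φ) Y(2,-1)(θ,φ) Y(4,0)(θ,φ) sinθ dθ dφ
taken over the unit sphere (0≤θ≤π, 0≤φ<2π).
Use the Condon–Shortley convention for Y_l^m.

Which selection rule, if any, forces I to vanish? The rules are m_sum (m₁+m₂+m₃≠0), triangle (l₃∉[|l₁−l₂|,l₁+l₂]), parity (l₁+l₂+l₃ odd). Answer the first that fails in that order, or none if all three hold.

parity

Σmᵢ = 0  ✓
l₃∈[|l₁−l₂|,l₁+l₂]=[1,5], have l₃=4  ✓
Σlᵢ = 9 ⇒ odd  ✗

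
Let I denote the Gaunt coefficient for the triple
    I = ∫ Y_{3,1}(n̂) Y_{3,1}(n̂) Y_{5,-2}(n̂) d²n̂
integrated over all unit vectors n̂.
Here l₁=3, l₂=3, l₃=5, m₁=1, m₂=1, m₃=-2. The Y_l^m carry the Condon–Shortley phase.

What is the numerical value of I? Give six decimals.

0.000000

l₁+l₂+l₃=11 is odd: 3j(l;000)=0 ⇒ I=0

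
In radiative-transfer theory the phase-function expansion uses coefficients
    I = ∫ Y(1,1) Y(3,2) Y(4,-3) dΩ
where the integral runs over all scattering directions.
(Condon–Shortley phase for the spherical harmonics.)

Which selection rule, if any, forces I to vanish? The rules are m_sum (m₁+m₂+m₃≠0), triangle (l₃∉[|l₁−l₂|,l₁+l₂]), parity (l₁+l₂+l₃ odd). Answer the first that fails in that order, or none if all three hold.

azimuthal sum: 1 + 2 − 3 = 0  ✓
2 ≤ 4 ≤ 4 (triangle on l)  ✓
L = 1 + 3 + 4 = 8 (even)  ✓

none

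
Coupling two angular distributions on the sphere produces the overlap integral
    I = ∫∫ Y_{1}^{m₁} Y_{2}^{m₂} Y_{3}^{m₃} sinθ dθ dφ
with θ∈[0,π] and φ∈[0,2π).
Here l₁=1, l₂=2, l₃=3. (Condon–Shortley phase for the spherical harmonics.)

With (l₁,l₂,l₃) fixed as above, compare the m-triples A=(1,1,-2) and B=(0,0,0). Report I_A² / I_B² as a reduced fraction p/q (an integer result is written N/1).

Same 1,2,3: normalisation and zero-m 3j drop out of the ratio.
A: Δ: 0! 2! 4! / 7! → 1/105; sum: t=0:+1/12 = 1/12; 3j²(1 2 3; 1 1 -2) = Δ·Π!·Σ² = 2/21  (sign -1)
B: Δ: 0! 2! 4! / 7! → 1/105; sum: t=0:+1/4 = 1/4; 3j²(1 2 3; 0 0 0) = Δ·Π!·Σ² = 3/35  (sign -1)
I_A²/I_B² = (2/21)/(3/35) = 10/9

10/9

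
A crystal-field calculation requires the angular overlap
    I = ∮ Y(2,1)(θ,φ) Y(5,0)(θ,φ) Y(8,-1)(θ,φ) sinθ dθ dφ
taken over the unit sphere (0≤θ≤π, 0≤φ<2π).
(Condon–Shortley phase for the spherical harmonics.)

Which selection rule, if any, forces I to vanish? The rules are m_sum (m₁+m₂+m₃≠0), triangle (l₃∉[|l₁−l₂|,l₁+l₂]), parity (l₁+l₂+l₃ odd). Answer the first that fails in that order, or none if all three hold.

triangle

azimuthal sum: 1 + 0 − 1 = 0  ✓
3 ≤ 8 ≤ 7 (triangle on l)  ✗
L = 2 + 5 + 8 = 15 (odd)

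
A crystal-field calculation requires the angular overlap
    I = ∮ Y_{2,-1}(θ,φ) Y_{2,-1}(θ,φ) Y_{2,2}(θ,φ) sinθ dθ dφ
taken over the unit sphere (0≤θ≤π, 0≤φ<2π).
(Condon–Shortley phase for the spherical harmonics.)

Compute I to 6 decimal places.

0.220728

Rules hold: Σm=0, L=6 even, 0≤2≤4.
N = 5·5·5 = 125
Δ = 2!·2!·2!/7! = 1/630
Racah Σ t=0..2: t=0:+1/8 t=1:−1/1 t=2:+1/8 = -3/4
⇒ 3j(2 2 2; 0 0 0)² = 2/35, sgn -1
Racah Σ t=1..1: t=1:−1/4 = -1/4
⇒ 3j(2 2 2; -1 -1 2)² = 3/35, sgn -1
4πI² = N·(3j₀)²·(3jₘ)² = 30/49
I = +1·√(0.612245/4π) = 0.22072812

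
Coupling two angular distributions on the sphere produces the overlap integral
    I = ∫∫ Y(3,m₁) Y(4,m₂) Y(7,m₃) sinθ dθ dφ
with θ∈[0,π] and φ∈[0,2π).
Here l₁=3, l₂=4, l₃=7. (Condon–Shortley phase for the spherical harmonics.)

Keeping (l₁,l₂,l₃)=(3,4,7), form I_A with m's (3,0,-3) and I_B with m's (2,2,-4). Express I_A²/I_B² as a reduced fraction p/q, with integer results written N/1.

5/33

l's match ⇒ only the (l;m) 3-j factors differ between A and B.
A: triangle coeff Δ(3,4,7) = 1/45045; Σ_t [0,0]: t=0:+1/414720 = 1/414720; (3j)²=2/429 [(3 4 7; 3 0 -3)], sign=+1
B: triangle coeff Δ(3,4,7) = 1/45045; Σ_t [0,0]: t=0:+1/172800 = 1/172800; (3j)²=2/65 [(3 4 7; 2 2 -4)], sign=-1
I_A²/I_B² = (2/429)/(2/65) = 5/33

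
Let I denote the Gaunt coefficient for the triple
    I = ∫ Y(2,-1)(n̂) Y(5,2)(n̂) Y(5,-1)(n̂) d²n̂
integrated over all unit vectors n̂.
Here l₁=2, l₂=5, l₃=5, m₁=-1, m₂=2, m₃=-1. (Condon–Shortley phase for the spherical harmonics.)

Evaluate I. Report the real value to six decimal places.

0.104819

m-sum 0 ✓  L=12 even ✓  3≤5≤7 ✓
Π(2lᵢ+1) = 5×11×11 = 605
triangle coeff Δ(2,5,5) = 1/38610
Σ_t [0,2]: t=0:+1/2880 t=1:−1/576 t=2:+1/2880 = -1/960
(3j)²=10/429 [(2 5 5; 0 0 0)], sign=+1
Σ_t [1,2]: t=1:−1/2880 t=2:+1/1440 = 1/2880
(3j)²=7/715 [(2 5 5; -1 2 -1)], sign=+1
⇒ 4πI² = 70/507
I = (+1)√(70/507/(4π)) = 0.10481902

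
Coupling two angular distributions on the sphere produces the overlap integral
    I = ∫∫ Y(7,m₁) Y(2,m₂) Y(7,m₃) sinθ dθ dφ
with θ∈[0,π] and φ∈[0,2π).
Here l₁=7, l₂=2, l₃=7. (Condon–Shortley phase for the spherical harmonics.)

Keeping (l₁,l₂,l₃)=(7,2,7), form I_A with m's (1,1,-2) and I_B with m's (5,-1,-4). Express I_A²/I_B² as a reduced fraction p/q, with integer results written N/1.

Shared (l₁,l₂,l₃)=(7,2,7): N and (l;000)² cancel in I_A²/I_B².
A: Δ = 2!·12!·2!/17! = 1/185640; Racah Σ t=1..2: t=1:−1/1209600 t=2:+1/1935360 = -1/3225600; ⇒ 3j(7 2 7; 1 1 -2)² = 243/61880, sgn +1
B: Δ = 2!·12!·2!/17! = 1/185640; Racah Σ t=0..1: t=0:+1/14515200 t=1:−1/79833600 = 1/17740800; ⇒ 3j(7 2 7; 5 -1 -4)² = 729/30940, sgn -1
I_A²/I_B² = (243/61880)/(729/30940) = 1/6

1/6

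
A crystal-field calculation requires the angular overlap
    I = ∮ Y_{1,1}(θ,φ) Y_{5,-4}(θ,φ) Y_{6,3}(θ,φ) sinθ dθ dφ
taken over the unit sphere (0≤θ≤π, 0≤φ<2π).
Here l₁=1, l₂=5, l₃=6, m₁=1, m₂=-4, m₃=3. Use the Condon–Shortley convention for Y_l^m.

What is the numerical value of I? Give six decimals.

-0.070770

Rules hold: Σm=0, L=12 even, 4≤6≤6.
N = 3·11·13 = 429
Δ = 0!·2!·10!/13! = 1/858
Racah Σ t=0..0: t=0:+1/14400 = 1/14400
⇒ 3j(1 5 6; 0 0 0)² = 6/143, sgn +1
Racah Σ t=0..0: t=0:+1/725760 = 1/725760
⇒ 3j(1 5 6; 1 -4 3)² = 1/286, sgn -1
4πI² = N·(3j₀)²·(3jₘ)² = 9/143
I = -1·√(0.0629371/4π) = -0.07076985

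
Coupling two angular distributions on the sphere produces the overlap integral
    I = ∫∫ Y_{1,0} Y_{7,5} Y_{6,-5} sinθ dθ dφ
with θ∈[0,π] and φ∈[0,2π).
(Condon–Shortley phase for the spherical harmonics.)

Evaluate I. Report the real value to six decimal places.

m-sum 0 ✓  L=14 even ✓  6≤6≤8 ✓
Π(2lᵢ+1) = 3×15×13 = 585
triangle coeff Δ(1,7,6) = 1/1365
Σ_t [1,1]: t=1:−1/518400 = -1/518400
(3j)²=7/195 [(1 7 6; 0 0 0)], sign=-1
Σ_t [1,1]: t=1:−1/39916800 = -1/39916800
(3j)²=8/455 [(1 7 6; 0 5 -5)], sign=+1
⇒ 4πI² = 24/65
I = (-1)√(24/65/(4π)) = -0.17141310

-0.171413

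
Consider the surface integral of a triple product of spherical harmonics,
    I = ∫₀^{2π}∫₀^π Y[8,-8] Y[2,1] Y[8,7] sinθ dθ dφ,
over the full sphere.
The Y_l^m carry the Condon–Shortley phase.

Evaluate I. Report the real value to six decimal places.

0.162642

Rules hold: Σm=0, L=18 even, 6≤8≤10.
N = 17·5·17 = 1445
Δ = 2!·14!·2!/19! = 1/348840
Racah Σ t=0..2: t=0:+1/116121600 t=1:−1/25401600 t=2:+1/116121600 = -1/45158400
⇒ 3j(8 2 8; 0 0 0)² = 24/1615, sgn -1
Racah Σ t=2..2: t=2:+1/174356582400 = 1/174356582400
⇒ 3j(8 2 8; -8 1 7)² = 5/323, sgn -1
4πI² = N·(3j₀)²·(3jₘ)² = 120/361
I = +1·√(0.33241/4π) = 0.16264177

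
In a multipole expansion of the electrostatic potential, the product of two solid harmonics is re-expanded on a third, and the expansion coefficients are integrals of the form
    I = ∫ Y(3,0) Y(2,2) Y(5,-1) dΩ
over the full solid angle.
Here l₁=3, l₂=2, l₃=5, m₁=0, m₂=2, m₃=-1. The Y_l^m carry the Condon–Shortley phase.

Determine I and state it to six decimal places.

0 + 2 − 1 = 1 ≠ 0: azimuthal integral kills it; I = 0

0.000000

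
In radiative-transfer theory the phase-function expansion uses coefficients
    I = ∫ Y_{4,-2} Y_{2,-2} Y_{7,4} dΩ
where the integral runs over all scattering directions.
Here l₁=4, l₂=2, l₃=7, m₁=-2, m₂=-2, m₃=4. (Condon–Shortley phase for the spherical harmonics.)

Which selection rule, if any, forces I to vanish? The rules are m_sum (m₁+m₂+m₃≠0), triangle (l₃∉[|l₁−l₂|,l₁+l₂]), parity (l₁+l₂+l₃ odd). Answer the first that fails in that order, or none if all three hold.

azimuthal sum: -2 − 2 + 4 = 0  ✓
2 ≤ 7 ≤ 6 (triangle on l)  ✗
L = 4 + 2 + 7 = 13 (odd)

triangle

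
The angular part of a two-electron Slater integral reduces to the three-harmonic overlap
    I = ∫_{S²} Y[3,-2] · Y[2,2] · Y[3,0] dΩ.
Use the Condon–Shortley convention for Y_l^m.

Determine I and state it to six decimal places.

Checks pass: Σm=0; 8 even; l₃=3∈[1,5].
(2·3+1)(2·2+1)(2·3+1) = 245
Δ: 2! 4! 2! / 9! → 1/3780
sum: t=0:+1/24 t=1:−1/4 t=2:+1/24 = -1/6
3j²(3 2 3; 0 0 0) = Δ·Π!·Σ² = 4/105  (sign +1)
sum: t=2:+1/24 = 1/24
3j²(3 2 3; -2 2 0) = Δ·Π!·Σ² = 1/21  (sign -1)
combine: 4πI² = 245·4/105·1/21 = 4/9
take √, sign -1: I = -0.18806319

-0.188063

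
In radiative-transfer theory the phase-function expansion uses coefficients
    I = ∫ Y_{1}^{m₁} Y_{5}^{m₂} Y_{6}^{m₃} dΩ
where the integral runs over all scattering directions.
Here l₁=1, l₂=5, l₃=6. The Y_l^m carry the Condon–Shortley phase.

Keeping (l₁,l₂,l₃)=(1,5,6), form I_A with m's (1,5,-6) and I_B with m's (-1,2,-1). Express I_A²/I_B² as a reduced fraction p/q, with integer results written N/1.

33/5

Shared (l₁,l₂,l₃)=(1,5,6): N and (l;000)² cancel in I_A²/I_B².
A: Δ = 0!·2!·10!/13! = 1/858; Racah Σ t=0..0: t=0:+1/7257600 = 1/7257600; ⇒ 3j(1 5 6; 1 5 -6)² = 1/13, sgn +1
B: Δ = 0!·2!·10!/13! = 1/858; Racah Σ t=0..0: t=0:+1/60480 = 1/60480; ⇒ 3j(1 5 6; -1 2 -1)² = 5/429, sgn -1
I_A²/I_B² = (1/13)/(5/429) = 33/5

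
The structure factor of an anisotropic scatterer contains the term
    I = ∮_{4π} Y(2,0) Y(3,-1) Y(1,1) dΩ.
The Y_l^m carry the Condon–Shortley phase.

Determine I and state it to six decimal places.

Rules hold: Σm=0, L=6 even, 1≤1≤5.
N = 5·7·3 = 105
Δ = 4!·0!·2!/7! = 1/105
Racah Σ t=2..2: t=2:+1/4 = 1/4
⇒ 3j(2 3 1; 0 0 0)² = 3/35, sgn -1
Racah Σ t=2..2: t=2:+1/8 = 1/8
⇒ 3j(2 3 1; 0 -1 1)² = 2/35, sgn +1
4πI² = N·(3j₀)²·(3jₘ)² = 18/35
I = -1·√(0.514286/4π) = -0.20230066

-0.202301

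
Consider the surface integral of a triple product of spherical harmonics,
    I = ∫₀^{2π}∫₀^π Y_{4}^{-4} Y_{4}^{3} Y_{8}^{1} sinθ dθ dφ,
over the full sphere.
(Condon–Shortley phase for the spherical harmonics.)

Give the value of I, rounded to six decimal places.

Rules hold: Σm=0, L=16 even, 0≤8≤8.
N = 9·9·17 = 1377
Δ = 0!·8!·8!/17! = 1/218790
Racah Σ t=0..0: t=0:+1/331776 = 1/331776
⇒ 3j(4 4 8; 0 0 0)² = 490/21879, sgn +1
Racah Σ t=0..0: t=0:+1/203212800 = 1/203212800
⇒ 3j(4 4 8; -4 3 1)² = 1/24310, sgn -1
4πI² = N·(3j₀)²·(3jₘ)² = 441/347633
I = -1·√(0.00126858/4π) = -0.01004740

-0.010047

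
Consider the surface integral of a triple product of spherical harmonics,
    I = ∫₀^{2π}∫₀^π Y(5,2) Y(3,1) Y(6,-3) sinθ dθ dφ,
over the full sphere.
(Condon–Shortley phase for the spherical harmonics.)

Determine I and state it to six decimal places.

-0.152880

m-sum 0 ✓  L=14 even ✓  2≤6≤8 ✓
Π(2lᵢ+1) = 11×7×13 = 1001
triangle coeff Δ(5,3,6) = 1/675675
Σ_t [0,2]: t=0:+1/8640 t=1:−1/2304 t=2:+1/8640 = -7/34560
(3j)²=7/429 [(5 3 6; 0 0 0)], sign=-1
Σ_t [0,2]: t=0:+1/34560 t=1:−1/8640 t=2:+1/40320 = -1/16128
(3j)²=18/1001 [(5 3 6; 2 1 -3)], sign=+1
⇒ 4πI² = 42/143
I = (-1)√(42/143/(4π)) = -0.15288036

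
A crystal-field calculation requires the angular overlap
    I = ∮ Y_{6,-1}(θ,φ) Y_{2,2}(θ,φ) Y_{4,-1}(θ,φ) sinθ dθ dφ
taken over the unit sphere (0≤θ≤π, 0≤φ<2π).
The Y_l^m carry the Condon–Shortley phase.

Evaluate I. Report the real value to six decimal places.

-0.094091

Rules hold: Σm=0, L=12 even, 4≤4≤8.
N = 13·5·9 = 585
Δ = 4!·8!·0!/13! = 1/6435
Racah Σ t=2..2: t=2:+1/2304 = 1/2304
⇒ 3j(6 2 4; 0 0 0)² = 5/143, sgn +1
Racah Σ t=4..4: t=4:+1/17280 = 1/17280
⇒ 3j(6 2 4; -1 2 -1)² = 7/1287, sgn -1
4πI² = N·(3j₀)²·(3jₘ)² = 175/1573
I = -1·√(0.111252/4π) = -0.09409136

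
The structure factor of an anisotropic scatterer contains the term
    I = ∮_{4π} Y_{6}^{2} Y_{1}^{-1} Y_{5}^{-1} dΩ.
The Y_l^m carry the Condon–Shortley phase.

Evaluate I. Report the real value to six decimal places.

Checks pass: Σm=0; 12 even; l₃=5∈[5,7].
(2·6+1)(2·1+1)(2·5+1) = 429
Δ: 2! 10! 0! / 13! → 1/858
sum: t=1:−1/14400 = -1/14400
3j²(6 1 5; 0 0 0) = Δ·Π!·Σ² = 6/143  (sign +1)
sum: t=0:+1/34560 = 1/34560
3j²(6 1 5; 2 -1 -1) = Δ·Π!·Σ² = 14/429  (sign +1)
combine: 4πI² = 429·6/143·14/429 = 84/143
take √, sign +1: I = 0.21620548

0.216205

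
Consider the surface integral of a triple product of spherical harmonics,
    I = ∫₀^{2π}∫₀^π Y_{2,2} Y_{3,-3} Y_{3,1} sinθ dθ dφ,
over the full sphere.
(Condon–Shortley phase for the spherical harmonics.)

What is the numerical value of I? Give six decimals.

0.132981

m-sum 0 ✓  L=8 even ✓  1≤3≤5 ✓
Π(2lᵢ+1) = 5×7×7 = 245
triangle coeff Δ(2,3,3) = 1/3780
Σ_t [0,2]: t=0:+1/24 t=1:−1/4 t=2:+1/24 = -1/6
(3j)²=4/105 [(2 3 3; 0 0 0)], sign=+1
Σ_t [0,0]: t=0:+1/96 = 1/96
(3j)²=1/42 [(2 3 3; 2 -3 1)], sign=+1
⇒ 4πI² = 2/9
I = (+1)√(2/9/(4π)) = 0.13298076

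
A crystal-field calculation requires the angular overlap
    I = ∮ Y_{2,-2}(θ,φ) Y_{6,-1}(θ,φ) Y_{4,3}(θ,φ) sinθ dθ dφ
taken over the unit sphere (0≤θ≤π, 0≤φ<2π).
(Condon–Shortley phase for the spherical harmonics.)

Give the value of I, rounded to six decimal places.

m-sum 0 ✓  L=12 even ✓  4≤4≤8 ✓
Π(2lᵢ+1) = 5×13×9 = 585
triangle coeff Δ(2,6,4) = 1/6435
Σ_t [2,2]: t=2:+1/2304 = 1/2304
(3j)²=5/143 [(2 6 4; 0 0 0)], sign=+1
Σ_t [4,4]: t=4:+1/120960 = 1/120960
(3j)²=1/1287 [(2 6 4; -2 -1 3)], sign=-1
⇒ 4πI² = 25/1573
I = (-1)√(25/1573/(4π)) = -0.03556319

-0.035563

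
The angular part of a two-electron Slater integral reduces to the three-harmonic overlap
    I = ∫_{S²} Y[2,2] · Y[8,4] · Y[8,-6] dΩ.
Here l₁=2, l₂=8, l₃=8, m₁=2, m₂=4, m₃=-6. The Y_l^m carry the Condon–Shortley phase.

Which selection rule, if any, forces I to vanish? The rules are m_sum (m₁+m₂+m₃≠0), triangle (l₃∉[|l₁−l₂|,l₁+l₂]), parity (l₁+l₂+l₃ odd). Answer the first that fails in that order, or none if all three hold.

azimuthal sum: 2 + 4 − 6 = 0  ✓
6 ≤ 8 ≤ 10 (triangle on l)  ✓
L = 2 + 8 + 8 = 18 (even)  ✓

none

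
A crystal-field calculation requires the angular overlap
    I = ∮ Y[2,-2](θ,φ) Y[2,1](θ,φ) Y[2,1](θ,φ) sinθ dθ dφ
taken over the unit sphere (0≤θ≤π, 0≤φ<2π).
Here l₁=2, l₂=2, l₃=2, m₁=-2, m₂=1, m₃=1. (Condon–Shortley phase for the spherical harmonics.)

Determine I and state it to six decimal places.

0.220728

m-sum 0 ✓  L=6 even ✓  0≤2≤4 ✓
Π(2lᵢ+1) = 5×5×5 = 125
triangle coeff Δ(2,2,2) = 1/630
Σ_t [0,2]: t=0:+1/8 t=1:−1/1 t=2:+1/8 = -3/4
(3j)²=2/35 [(2 2 2; 0 0 0)], sign=-1
Σ_t [2,2]: t=2:+1/4 = 1/4
(3j)²=3/35 [(2 2 2; -2 1 1)], sign=-1
⇒ 4πI² = 30/49
I = (+1)√(30/49/(4π)) = 0.22072812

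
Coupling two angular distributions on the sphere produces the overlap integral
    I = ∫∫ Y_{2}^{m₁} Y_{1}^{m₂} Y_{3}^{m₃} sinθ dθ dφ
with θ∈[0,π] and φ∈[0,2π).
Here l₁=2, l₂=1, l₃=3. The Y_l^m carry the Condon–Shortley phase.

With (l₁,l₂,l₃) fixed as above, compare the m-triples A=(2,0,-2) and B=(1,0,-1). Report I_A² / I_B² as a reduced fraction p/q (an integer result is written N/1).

Shared (l₁,l₂,l₃)=(2,1,3): N and (l;000)² cancel in I_A²/I_B².
A: Δ = 0!·4!·2!/7! = 1/105; Racah Σ t=0..0: t=0:+1/24 = 1/24; ⇒ 3j(2 1 3; 2 0 -2)² = 1/21, sgn -1
B: Δ = 0!·4!·2!/7! = 1/105; Racah Σ t=0..0: t=0:+1/6 = 1/6; ⇒ 3j(2 1 3; 1 0 -1)² = 8/105, sgn +1
I_A²/I_B² = (1/21)/(8/105) = 5/8

5/8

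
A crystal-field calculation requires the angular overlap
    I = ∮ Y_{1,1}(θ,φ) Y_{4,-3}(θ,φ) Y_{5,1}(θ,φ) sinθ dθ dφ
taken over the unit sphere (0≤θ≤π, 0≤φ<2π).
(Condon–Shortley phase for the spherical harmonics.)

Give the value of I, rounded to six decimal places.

1 − 3 + 1 = -1 ≠ 0: azimuthal integral kills it; I = 0

0.000000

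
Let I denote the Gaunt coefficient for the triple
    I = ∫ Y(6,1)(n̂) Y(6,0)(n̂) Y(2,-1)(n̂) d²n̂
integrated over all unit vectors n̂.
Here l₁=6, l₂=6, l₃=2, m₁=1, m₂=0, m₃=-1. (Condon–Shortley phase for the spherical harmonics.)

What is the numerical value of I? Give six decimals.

m-sum 0 ✓  L=14 even ✓  0≤2≤12 ✓
Π(2lᵢ+1) = 13×13×5 = 845
triangle coeff Δ(6,6,2) = 1/90090
Σ_t [4,6]: t=4:+1/69120 t=5:−1/14400 t=6:+1/69120 = -7/172800
(3j)²=14/715 [(6 6 2; 0 0 0)], sign=-1
Σ_t [4,5]: t=4:+1/34560 t=5:−1/28800 = -1/172800
(3j)²=1/1430 [(6 6 2; 1 0 -1)], sign=+1
⇒ 4πI² = 7/605
I = (-1)√(7/605/(4π)) = -0.03034355

-0.030344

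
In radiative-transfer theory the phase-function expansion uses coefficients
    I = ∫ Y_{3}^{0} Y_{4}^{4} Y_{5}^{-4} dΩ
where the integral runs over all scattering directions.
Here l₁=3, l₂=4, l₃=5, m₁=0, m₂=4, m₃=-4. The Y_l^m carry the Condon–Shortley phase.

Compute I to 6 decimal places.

Checks pass: Σm=0; 12 even; l₃=5∈[1,7].
(2·3+1)(2·4+1)(2·5+1) = 693
Δ: 2! 4! 6! / 13! → 1/180180
sum: t=0:+1/576 t=1:−1/144 t=2:+1/576 = -1/288
3j²(3 4 5; 0 0 0) = Δ·Π!·Σ² = 20/1001  (sign +1)
sum: t=2:+1/8640 = 1/8640
3j²(3 4 5; 0 4 -4) = Δ·Π!·Σ² = 28/715  (sign -1)
combine: 4πI² = 693·20/1001·28/715 = 1008/1859
take √, sign -1: I = -0.20772350

-0.207724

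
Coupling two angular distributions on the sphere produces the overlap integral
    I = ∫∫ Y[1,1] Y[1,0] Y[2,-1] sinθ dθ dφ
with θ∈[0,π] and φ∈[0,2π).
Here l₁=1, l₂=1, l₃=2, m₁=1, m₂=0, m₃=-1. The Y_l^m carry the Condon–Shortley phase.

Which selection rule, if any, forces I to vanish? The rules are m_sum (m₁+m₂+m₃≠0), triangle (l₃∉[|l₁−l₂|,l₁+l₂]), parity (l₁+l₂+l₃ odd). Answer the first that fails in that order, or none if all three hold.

m₁+m₂+m₃ = 1 + 0 − 1 = 0  ✓
triangle: |1−1|=0 ≤ l₃=2 ≤ 1+1=2  ✓
parity: l₁+l₂+l₃ = 4 is even  ✓

none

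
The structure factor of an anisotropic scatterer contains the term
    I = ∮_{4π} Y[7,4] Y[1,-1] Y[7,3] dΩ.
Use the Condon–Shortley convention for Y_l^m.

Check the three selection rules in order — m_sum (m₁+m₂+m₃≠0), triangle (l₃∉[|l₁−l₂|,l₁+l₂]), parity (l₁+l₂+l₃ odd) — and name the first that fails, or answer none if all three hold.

m_sum

Σmᵢ = 6  ✗
l₃∈[|l₁−l₂|,l₁+l₂]=[6,8], have l₃=7
Σlᵢ = 15 ⇒ odd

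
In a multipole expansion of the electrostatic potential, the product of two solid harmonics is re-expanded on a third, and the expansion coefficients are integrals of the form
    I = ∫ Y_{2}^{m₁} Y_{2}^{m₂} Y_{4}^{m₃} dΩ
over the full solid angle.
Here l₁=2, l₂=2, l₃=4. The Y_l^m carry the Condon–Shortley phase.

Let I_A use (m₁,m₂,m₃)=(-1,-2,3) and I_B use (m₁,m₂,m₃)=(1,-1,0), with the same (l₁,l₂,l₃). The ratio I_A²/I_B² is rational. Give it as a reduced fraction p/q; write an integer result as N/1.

35/16

Shared (l₁,l₂,l₃)=(2,2,4): N and (l;000)² cancel in I_A²/I_B².
A: Δ = 0!·4!·4!/9! = 1/630; Racah Σ t=0..0: t=0:+1/144 = 1/144; ⇒ 3j(2 2 4; -1 -2 3)² = 1/18, sgn -1
B: Δ = 0!·4!·4!/9! = 1/630; Racah Σ t=0..0: t=0:+1/36 = 1/36; ⇒ 3j(2 2 4; 1 -1 0)² = 8/315, sgn +1
I_A²/I_B² = (1/18)/(8/315) = 35/16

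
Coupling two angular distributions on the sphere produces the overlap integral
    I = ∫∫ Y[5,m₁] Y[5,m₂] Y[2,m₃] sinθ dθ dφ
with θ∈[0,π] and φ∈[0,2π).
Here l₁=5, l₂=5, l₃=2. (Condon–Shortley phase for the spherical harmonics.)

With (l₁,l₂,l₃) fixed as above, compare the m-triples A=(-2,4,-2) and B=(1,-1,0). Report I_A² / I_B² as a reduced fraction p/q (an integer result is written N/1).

l's match ⇒ only the (l;m) 3-j factors differ between A and B.
A: triangle coeff Δ(5,5,2) = 1/38610; Σ_t [7,7]: t=7:−1/20160 = -1/20160; (3j)²=12/715 [(5 5 2; -2 4 -2)], sign=-1
B: triangle coeff Δ(5,5,2) = 1/38610; Σ_t [2,4]: t=2:+1/5760 t=3:−1/720 t=4:+1/2304 = -1/1280; (3j)²=27/1430 [(5 5 2; 1 -1 0)], sign=-1
I_A²/I_B² = (12/715)/(27/1430) = 8/9

8/9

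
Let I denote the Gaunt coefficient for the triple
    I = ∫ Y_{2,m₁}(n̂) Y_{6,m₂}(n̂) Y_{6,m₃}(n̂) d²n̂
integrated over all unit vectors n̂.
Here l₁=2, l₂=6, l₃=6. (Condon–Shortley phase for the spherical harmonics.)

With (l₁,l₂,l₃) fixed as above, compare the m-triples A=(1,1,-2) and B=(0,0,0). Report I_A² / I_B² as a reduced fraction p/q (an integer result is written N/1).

15/49

Shared (l₁,l₂,l₃)=(2,6,6): N and (l;000)² cancel in I_A²/I_B².
A: Δ = 2!·2!·10!/15! = 1/90090; Racah Σ t=0..1: t=0:+1/60480 t=1:−1/34560 = -1/80640; ⇒ 3j(2 6 6; 1 1 -2)² = 6/1001, sgn -1
B: Δ = 2!·2!·10!/15! = 1/90090; Racah Σ t=0..2: t=0:+1/69120 t=1:−1/14400 t=2:+1/69120 = -7/172800; ⇒ 3j(2 6 6; 0 0 0)² = 14/715, sgn -1
I_A²/I_B² = (6/1001)/(14/715) = 15/49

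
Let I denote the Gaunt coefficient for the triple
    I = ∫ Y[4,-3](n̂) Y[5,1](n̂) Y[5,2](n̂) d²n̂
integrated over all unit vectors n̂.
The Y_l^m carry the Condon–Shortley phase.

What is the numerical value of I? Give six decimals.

Checks pass: Σm=0; 14 even; l₃=5∈[1,9].
(2·4+1)(2·5+1)(2·5+1) = 1089
Δ: 4! 4! 6! / 15! → 1/3153150
sum: t=0:+1/69120 t=1:−1/1728 t=2:+1/576 t=3:−1/1728 t=4:+1/69120 = 7/11520
3j²(4 5 5; 0 0 0) = Δ·Π!·Σ² = 2/143  (sign -1)
sum: t=3:−1/5184 t=4:+1/6912 = -1/20736
3j²(4 5 5; -3 1 2) = Δ·Π!·Σ² = 5/2574  (sign +1)
combine: 4πI² = 1089·2/143·5/2574 = 5/169
take √, sign -1: I = -0.04852178

-0.048522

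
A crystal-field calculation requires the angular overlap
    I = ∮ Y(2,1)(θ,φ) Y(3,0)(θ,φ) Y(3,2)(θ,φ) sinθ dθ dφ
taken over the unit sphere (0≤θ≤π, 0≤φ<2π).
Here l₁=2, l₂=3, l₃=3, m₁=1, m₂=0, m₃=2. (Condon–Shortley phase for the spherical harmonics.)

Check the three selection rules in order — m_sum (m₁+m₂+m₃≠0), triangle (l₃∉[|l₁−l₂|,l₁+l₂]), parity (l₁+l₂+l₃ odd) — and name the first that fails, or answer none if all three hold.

m₁+m₂+m₃ = 1 + 0 + 2 = 3  ✗
triangle: |2−3|=1 ≤ l₃=3 ≤ 2+3=5
parity: l₁+l₂+l₃ = 8 is even

m_sum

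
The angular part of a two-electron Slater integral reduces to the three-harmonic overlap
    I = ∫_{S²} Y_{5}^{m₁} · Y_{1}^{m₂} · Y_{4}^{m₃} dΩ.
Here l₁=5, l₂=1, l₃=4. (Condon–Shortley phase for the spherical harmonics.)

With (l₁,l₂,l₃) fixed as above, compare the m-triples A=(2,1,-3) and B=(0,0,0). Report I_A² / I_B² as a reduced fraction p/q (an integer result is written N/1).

3/25

Shared (l₁,l₂,l₃)=(5,1,4): N and (l;000)² cancel in I_A²/I_B².
A: Δ = 2!·8!·0!/11! = 1/495; Racah Σ t=2..2: t=2:+1/10080 = 1/10080; ⇒ 3j(5 1 4; 2 1 -3)² = 1/165, sgn -1
B: Δ = 2!·8!·0!/11! = 1/495; Racah Σ t=1..1: t=1:−1/576 = -1/576; ⇒ 3j(5 1 4; 0 0 0)² = 5/99, sgn -1
I_A²/I_B² = (1/165)/(5/99) = 3/25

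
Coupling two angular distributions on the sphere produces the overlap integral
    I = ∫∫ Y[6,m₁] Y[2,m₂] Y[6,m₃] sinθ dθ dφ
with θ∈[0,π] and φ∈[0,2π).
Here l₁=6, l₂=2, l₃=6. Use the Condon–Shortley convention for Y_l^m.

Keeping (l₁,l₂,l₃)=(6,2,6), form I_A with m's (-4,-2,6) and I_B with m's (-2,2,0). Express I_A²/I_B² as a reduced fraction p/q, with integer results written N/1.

l's match ⇒ only the (l;m) 3-j factors differ between A and B.
A: triangle coeff Δ(6,2,6) = 1/90090; Σ_t [0,0]: t=0:+1/14515200 = 1/14515200; (3j)²=2/455 [(6 2 6; -4 -2 6)], sign=+1
B: triangle coeff Δ(6,2,6) = 1/90090; Σ_t [2,2]: t=2:+1/69120 = 1/69120; (3j)²=4/143 [(6 2 6; -2 2 0)], sign=+1
I_A²/I_B² = (2/455)/(4/143) = 11/70

11/70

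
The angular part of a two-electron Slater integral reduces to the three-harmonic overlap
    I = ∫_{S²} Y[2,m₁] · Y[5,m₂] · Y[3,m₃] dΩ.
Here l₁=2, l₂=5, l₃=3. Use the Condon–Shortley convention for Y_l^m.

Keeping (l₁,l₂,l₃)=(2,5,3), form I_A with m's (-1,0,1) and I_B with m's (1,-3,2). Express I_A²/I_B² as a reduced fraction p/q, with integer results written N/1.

Shared (l₁,l₂,l₃)=(2,5,3): N and (l;000)² cancel in I_A²/I_B².
A: Δ = 4!·0!·6!/11! = 1/2310; Racah Σ t=3..3: t=3:−1/288 = -1/288; ⇒ 3j(2 5 3; -1 0 1)² = 5/231, sgn -1
B: Δ = 4!·0!·6!/11! = 1/2310; Racah Σ t=1..1: t=1:−1/720 = -1/720; ⇒ 3j(2 5 3; 1 -3 2)² = 8/165, sgn +1
I_A²/I_B² = (5/231)/(8/165) = 25/56

25/56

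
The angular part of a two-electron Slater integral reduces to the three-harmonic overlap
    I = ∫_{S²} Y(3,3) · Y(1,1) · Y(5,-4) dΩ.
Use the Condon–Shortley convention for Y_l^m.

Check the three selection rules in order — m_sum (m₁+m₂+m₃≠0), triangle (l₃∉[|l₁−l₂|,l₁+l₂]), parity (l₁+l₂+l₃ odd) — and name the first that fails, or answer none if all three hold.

triangle

m₁+m₂+m₃ = 3 + 1 − 4 = 0  ✓
triangle: |3−1|=2 ≤ l₃=5 ≤ 3+1=4  ✗
parity: l₁+l₂+l₃ = 9 is odd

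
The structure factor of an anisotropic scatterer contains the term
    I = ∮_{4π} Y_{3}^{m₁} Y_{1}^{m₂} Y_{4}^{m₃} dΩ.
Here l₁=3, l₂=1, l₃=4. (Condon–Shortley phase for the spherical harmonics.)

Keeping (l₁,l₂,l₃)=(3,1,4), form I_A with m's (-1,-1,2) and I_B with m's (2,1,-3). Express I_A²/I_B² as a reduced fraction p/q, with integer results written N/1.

l's match ⇒ only the (l;m) 3-j factors differ between A and B.
A: triangle coeff Δ(3,1,4) = 1/252; Σ_t [0,0]: t=0:+1/96 = 1/96; (3j)²=5/84 [(3 1 4; -1 -1 2)], sign=+1
B: triangle coeff Δ(3,1,4) = 1/252; Σ_t [0,0]: t=0:+1/240 = 1/240; (3j)²=1/12 [(3 1 4; 2 1 -3)], sign=-1
I_A²/I_B² = (5/84)/(1/12) = 5/7

5/7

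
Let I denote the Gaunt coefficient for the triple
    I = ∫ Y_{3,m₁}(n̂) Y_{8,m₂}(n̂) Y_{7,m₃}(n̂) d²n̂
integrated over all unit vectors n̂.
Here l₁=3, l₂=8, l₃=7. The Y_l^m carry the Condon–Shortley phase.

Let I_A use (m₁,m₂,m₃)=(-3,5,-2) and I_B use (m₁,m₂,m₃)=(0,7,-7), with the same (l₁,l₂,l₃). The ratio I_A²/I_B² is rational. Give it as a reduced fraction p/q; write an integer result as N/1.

Shared (l₁,l₂,l₃)=(3,8,7): N and (l;000)² cancel in I_A²/I_B².
A: Δ = 4!·2!·12!/19! = 1/5290740; Racah Σ t=4..4: t=4:+1/104509440 = 1/104509440; ⇒ 3j(3 8 7; -3 5 -2)² = 275/13566, sgn -1
B: Δ = 4!·2!·12!/19! = 1/5290740; Racah Σ t=3..3: t=3:−1/5748019200 = -1/5748019200; ⇒ 3j(3 8 7; 0 7 -7)² = 91/3876, sgn -1
I_A²/I_B² = (275/13566)/(91/3876) = 550/637

550/637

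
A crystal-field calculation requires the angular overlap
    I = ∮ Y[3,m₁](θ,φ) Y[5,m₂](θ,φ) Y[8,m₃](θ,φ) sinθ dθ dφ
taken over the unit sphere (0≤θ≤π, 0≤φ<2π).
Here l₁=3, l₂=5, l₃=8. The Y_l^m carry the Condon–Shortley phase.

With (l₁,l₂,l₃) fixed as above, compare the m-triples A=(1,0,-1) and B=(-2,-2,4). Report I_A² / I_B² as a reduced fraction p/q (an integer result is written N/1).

147/176

Same 3,5,8: normalisation and zero-m 3j drop out of the ratio.
A: Δ: 0! 6! 10! / 17! → 1/136136; sum: t=0:+1/691200 = 1/691200; 3j²(3 5 8; 1 0 -1) = Δ·Π!·Σ² = 189/9724  (sign -1)
B: Δ: 0! 6! 10! / 17! → 1/136136; sum: t=0:+1/3628800 = 1/3628800; 3j²(3 5 8; -2 -2 4) = Δ·Π!·Σ² = 36/1547  (sign +1)
I_A²/I_B² = (189/9724)/(36/1547) = 147/176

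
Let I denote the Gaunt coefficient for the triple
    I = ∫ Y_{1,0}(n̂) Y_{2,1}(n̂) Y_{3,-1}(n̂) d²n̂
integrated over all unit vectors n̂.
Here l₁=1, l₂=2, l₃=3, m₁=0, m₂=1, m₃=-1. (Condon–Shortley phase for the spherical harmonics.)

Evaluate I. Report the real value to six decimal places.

Rules hold: Σm=0, L=6 even, 1≤3≤3.
N = 3·5·7 = 105
Δ = 0!·2!·4!/7! = 1/105
Racah Σ t=0..0: t=0:+1/4 = 1/4
⇒ 3j(1 2 3; 0 0 0)² = 3/35, sgn -1
Racah Σ t=0..0: t=0:+1/6 = 1/6
⇒ 3j(1 2 3; 0 1 -1)² = 8/105, sgn +1
4πI² = N·(3j₀)²·(3jₘ)² = 24/35
I = -1·√(0.685714/4π) = -0.23359668

-0.233597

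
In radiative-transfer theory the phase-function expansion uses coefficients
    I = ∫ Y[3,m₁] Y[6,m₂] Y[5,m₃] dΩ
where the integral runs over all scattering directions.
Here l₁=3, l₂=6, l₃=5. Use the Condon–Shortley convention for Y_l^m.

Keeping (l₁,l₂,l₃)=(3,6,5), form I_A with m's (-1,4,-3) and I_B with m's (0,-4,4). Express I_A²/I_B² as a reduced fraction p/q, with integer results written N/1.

l's match ⇒ only the (l;m) 3-j factors differ between A and B.
A: triangle coeff Δ(3,6,5) = 1/675675; Σ_t [2,4]: t=2:+1/322560 t=3:−1/30240 t=4:+1/69120 = -1/64512; (3j)²=10/1001 [(3 6 5; -1 4 -3)], sign=-1
B: triangle coeff Δ(3,6,5) = 1/675675; Σ_t [1,2]: t=1:−1/60480 t=2:+1/161280 = -1/96768; (3j)²=15/1001 [(3 6 5; 0 -4 4)], sign=+1
I_A²/I_B² = (10/1001)/(15/1001) = 2/3

2/3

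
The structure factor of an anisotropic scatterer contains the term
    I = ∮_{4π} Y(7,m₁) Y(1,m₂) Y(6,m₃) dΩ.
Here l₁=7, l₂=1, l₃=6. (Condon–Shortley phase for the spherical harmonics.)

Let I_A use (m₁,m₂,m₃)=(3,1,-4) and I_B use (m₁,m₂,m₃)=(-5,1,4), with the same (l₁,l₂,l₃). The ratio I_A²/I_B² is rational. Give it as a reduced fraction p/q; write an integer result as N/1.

l's match ⇒ only the (l;m) 3-j factors differ between A and B.
A: triangle coeff Δ(7,1,6) = 1/1365; Σ_t [2,2]: t=2:+1/14515200 = 1/14515200; (3j)²=2/455 [(7 1 6; 3 1 -4)], sign=+1
B: triangle coeff Δ(7,1,6) = 1/1365; Σ_t [2,2]: t=2:+1/14515200 = 1/14515200; (3j)²=22/455 [(7 1 6; -5 1 4)], sign=+1
I_A²/I_B² = (2/455)/(22/455) = 1/11

1/11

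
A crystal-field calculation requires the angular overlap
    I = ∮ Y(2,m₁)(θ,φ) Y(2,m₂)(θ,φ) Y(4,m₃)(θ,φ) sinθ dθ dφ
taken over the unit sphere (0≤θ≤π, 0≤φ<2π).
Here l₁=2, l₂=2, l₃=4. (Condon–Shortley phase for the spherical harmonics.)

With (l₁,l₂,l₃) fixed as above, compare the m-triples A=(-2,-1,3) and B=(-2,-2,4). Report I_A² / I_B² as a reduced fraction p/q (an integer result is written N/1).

l's match ⇒ only the (l;m) 3-j factors differ between A and B.
A: triangle coeff Δ(2,2,4) = 1/630; Σ_t [0,0]: t=0:+1/144 = 1/144; (3j)²=1/18 [(2 2 4; -2 -1 3)], sign=-1
B: triangle coeff Δ(2,2,4) = 1/630; Σ_t [0,0]: t=0:+1/576 = 1/576; (3j)²=1/9 [(2 2 4; -2 -2 4)], sign=+1
I_A²/I_B² = (1/18)/(1/9) = 1/2

1/2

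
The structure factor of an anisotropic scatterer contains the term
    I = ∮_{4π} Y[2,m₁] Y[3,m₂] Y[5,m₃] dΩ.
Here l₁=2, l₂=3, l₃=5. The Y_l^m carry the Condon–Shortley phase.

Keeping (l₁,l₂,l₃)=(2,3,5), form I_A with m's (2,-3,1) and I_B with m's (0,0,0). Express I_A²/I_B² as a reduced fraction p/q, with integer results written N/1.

1/100

Shared (l₁,l₂,l₃)=(2,3,5): N and (l;000)² cancel in I_A²/I_B².
A: Δ = 0!·4!·6!/11! = 1/2310; Racah Σ t=0..0: t=0:+1/17280 = 1/17280; ⇒ 3j(2 3 5; 2 -3 1)² = 1/2310, sgn +1
B: Δ = 0!·4!·6!/11! = 1/2310; Racah Σ t=0..0: t=0:+1/144 = 1/144; ⇒ 3j(2 3 5; 0 0 0)² = 10/231, sgn -1
I_A²/I_B² = (1/2310)/(10/231) = 1/100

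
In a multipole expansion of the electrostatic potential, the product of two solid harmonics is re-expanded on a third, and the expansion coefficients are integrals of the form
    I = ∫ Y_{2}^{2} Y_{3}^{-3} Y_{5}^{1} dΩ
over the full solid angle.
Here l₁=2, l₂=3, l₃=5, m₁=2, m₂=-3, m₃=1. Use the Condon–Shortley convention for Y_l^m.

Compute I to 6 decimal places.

m-sum 0 ✓  L=10 even ✓  1≤5≤5 ✓
Π(2lᵢ+1) = 5×7×11 = 385
triangle coeff Δ(2,3,5) = 1/2310
Σ_t [0,0]: t=0:+1/144 = 1/144
(3j)²=10/231 [(2 3 5; 0 0 0)], sign=-1
Σ_t [0,0]: t=0:+1/17280 = 1/17280
(3j)²=1/2310 [(2 3 5; 2 -3 1)], sign=+1
⇒ 4πI² = 5/693
I = (-1)√(5/693/(4π)) = -0.02396147

-0.023961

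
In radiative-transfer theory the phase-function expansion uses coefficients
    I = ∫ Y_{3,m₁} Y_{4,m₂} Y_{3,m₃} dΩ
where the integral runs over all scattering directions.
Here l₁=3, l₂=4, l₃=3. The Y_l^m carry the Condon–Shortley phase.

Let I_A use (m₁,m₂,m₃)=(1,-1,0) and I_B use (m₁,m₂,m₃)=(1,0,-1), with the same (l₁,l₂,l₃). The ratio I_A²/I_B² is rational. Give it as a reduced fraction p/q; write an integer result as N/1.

15/1

Shared (l₁,l₂,l₃)=(3,4,3): N and (l;000)² cancel in I_A²/I_B².
A: Δ = 4!·2!·4!/11! = 1/34650; Racah Σ t=0..2: t=0:+1/288 t=1:−1/24 t=2:+1/48 = -5/288; ⇒ 3j(3 4 3; 1 -1 0)² = 5/462, sgn +1
B: Δ = 4!·2!·4!/11! = 1/34650; Racah Σ t=0..2: t=0:+1/1152 t=1:−1/36 t=2:+1/32 = 5/1152; ⇒ 3j(3 4 3; 1 0 -1)² = 1/1386, sgn +1
I_A²/I_B² = (5/462)/(1/1386) = 15/1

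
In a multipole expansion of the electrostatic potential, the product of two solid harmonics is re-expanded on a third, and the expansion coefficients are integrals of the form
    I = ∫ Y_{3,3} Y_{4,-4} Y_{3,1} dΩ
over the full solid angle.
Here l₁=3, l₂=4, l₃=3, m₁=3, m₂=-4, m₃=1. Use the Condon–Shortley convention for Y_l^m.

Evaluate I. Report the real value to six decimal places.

m-sum 0 ✓  L=10 even ✓  1≤3≤7 ✓
Π(2lᵢ+1) = 7×9×7 = 441
triangle coeff Δ(3,4,3) = 1/34650
Σ_t [1,3]: t=1:−1/72 t=2:+1/16 t=3:−1/72 = 5/144
(3j)²=2/77 [(3 4 3; 0 0 0)], sign=-1
Σ_t [0,0]: t=0:+1/1152 = 1/1152
(3j)²=1/33 [(3 4 3; 3 -4 1)], sign=+1
⇒ 4πI² = 42/121
I = (-1)√(42/121/(4π)) = -0.16619847

-0.166198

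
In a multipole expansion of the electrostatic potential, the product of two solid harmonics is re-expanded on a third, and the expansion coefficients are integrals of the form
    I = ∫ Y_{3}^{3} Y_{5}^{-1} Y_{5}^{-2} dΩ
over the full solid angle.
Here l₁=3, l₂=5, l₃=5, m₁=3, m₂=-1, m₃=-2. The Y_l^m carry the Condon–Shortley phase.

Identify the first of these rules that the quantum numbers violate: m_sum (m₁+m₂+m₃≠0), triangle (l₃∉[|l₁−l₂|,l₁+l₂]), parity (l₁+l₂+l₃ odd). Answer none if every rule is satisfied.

parity

Σmᵢ = 0  ✓
l₃∈[|l₁−l₂|,l₁+l₂]=[2,8], have l₃=5  ✓
Σlᵢ = 13 ⇒ odd  ✗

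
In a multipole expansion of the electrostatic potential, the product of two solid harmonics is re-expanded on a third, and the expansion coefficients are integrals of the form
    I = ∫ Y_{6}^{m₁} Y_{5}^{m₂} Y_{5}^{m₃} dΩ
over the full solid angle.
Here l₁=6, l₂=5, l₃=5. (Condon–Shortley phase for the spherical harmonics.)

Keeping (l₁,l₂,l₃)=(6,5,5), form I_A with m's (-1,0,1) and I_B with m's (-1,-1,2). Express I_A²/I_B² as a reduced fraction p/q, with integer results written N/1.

l's match ⇒ only the (l;m) 3-j factors differ between A and B.
A: triangle coeff Δ(6,5,5) = 1/28588560; Σ_t [1,5]: t=1:−1/2073600 t=2:+1/34560 t=3:−1/6912 t=4:+1/10368 t=5:−1/138240 = -7/259200; (3j)²=28/7293 [(6 5 5; -1 0 1)], sign=-1
B: triangle coeff Δ(6,5,5) = 1/28588560; Σ_t [1,4]: t=1:−1/518400 t=2:+1/23040 t=3:−1/10368 t=4:+1/41472 = -1/32400; (3j)²=128/12155 [(6 5 5; -1 -1 2)], sign=+1
I_A²/I_B² = (28/7293)/(128/12155) = 35/96

35/96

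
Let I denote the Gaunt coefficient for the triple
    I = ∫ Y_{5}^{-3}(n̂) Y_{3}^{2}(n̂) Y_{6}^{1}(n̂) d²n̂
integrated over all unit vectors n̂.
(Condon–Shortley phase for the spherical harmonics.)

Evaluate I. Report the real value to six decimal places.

m-sum 0 ✓  L=14 even ✓  2≤6≤8 ✓
Π(2lᵢ+1) = 11×7×13 = 1001
triangle coeff Δ(5,3,6) = 1/675675
Σ_t [0,2]: t=0:+1/8640 t=1:−1/2304 t=2:+1/8640 = -7/34560
(3j)²=7/429 [(5 3 6; 0 0 0)], sign=-1
Σ_t [1,2]: t=1:−1/120960 t=2:+1/17280 = 1/20160
(3j)²=64/3003 [(5 3 6; -3 2 1)], sign=-1
⇒ 4πI² = 448/1287
I = (+1)√(448/1287/(4π)) = 0.16643505

0.166435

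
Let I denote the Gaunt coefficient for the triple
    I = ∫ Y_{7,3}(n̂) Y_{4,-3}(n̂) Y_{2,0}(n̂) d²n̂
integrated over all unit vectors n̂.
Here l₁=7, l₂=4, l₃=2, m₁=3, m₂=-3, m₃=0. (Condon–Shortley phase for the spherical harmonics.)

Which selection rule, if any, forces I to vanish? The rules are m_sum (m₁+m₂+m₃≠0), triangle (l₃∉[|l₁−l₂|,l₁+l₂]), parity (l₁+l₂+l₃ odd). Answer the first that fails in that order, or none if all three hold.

triangle

Σmᵢ = 0  ✓
l₃∈[|l₁−l₂|,l₁+l₂]=[3,11], have l₃=2  ✗
Σlᵢ = 13 ⇒ odd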